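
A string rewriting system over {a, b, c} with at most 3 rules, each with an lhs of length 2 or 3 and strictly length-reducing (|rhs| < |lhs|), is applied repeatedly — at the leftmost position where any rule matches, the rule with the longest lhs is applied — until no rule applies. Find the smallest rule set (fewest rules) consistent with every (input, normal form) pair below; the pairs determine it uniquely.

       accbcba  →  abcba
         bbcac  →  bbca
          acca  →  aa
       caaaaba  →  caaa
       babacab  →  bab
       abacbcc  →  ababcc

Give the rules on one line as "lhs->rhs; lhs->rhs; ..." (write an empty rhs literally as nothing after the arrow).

aab->; ac->a

  | accbcba => acbcba => abcba
  | bbcac => bbca
  | acca => aca => aa
  | caaaaba => caaa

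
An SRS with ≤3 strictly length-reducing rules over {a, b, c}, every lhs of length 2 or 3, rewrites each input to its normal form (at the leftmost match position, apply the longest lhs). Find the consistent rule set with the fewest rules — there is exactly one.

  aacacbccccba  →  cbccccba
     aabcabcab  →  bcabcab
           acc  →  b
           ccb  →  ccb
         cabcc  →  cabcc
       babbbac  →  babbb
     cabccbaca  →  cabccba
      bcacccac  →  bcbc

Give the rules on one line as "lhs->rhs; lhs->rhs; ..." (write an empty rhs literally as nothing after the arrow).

  | aacacbccccba => cacbccccba => cbccccba
  | aabcabcab => bcabcab
  | acc => b
  | ccb

aa->; ac->; acc->b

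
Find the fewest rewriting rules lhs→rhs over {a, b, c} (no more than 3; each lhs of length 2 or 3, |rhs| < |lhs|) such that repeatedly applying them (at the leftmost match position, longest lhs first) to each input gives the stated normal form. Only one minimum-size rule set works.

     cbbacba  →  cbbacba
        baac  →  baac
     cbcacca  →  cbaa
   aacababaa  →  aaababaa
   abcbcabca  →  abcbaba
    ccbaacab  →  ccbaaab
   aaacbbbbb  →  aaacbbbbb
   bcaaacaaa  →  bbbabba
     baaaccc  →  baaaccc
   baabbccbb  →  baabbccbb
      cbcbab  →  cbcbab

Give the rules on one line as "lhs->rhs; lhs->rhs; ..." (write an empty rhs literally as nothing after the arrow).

ca->a; caa->bb

  | cbbacba
  | baac
  | cbcacca => cbacca => cbaca => cbaa
  | aacababaa => aaababaa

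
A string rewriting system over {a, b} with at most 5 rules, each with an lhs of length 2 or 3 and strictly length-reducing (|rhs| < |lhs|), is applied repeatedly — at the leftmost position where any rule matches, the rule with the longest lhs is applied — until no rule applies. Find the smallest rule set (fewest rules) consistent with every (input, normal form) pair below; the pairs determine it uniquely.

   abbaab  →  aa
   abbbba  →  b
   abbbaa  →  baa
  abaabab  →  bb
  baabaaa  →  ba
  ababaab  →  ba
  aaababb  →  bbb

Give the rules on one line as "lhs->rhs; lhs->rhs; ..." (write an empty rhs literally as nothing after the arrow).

  | abbaab => aab => aa
  | abbbba => bba => b
  | abbbaa => baa
  | abaabab => aaabab => bbab => bb

aaa->b; ab->a; abb->; bba->b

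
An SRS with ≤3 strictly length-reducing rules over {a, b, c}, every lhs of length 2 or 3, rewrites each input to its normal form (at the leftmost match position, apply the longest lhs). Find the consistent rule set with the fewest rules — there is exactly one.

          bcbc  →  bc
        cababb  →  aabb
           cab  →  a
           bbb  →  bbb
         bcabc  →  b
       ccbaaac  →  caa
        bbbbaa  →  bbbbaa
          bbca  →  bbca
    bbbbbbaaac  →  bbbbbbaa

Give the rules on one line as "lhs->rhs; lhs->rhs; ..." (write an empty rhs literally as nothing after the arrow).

ac->; cab->a; cb->

  | bcbc => bc
  | cababb => aabb
  | cab => a
  | bbb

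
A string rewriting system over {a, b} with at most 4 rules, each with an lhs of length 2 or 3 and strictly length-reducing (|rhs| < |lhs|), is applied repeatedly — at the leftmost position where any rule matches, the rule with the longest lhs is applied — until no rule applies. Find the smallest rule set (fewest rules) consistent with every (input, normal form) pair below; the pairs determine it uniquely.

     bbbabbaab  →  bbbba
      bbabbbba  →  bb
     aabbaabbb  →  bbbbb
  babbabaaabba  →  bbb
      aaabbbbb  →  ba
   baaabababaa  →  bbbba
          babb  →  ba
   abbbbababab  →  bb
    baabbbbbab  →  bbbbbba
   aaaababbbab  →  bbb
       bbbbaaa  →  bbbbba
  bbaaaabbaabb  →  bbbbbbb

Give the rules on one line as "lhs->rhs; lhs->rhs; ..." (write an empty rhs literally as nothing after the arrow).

  | bbbabbaab => bbbabaab => bbbaaab => bbbbab => bbbba
  | bbabbbba => bbabbba => bbabba => bbaba => bbaa => bb
  | aabbaabbb => bbaabbb => bbbbb
  | babbabaaabba => bababaaabba => baabaaabba => bbaaabba => bbbabba => bbbaba => bbbaa => bbb

aa->; aaa->ba; ab->a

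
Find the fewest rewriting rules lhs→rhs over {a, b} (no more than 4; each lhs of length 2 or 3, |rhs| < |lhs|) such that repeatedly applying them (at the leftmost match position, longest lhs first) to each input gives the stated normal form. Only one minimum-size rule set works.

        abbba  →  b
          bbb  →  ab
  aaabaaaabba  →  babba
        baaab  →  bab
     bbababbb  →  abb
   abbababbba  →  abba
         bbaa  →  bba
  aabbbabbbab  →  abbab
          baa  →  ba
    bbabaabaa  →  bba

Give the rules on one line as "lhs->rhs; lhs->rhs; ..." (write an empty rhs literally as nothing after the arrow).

aa->a; aba->b; bbb->ab

  | abbba => aaba => aba => b
  | bbb => ab
  | aaabaaaabba => aabaaaabba => abaaaabba => baaabba => baabba => babba
  | baaab => baab => bab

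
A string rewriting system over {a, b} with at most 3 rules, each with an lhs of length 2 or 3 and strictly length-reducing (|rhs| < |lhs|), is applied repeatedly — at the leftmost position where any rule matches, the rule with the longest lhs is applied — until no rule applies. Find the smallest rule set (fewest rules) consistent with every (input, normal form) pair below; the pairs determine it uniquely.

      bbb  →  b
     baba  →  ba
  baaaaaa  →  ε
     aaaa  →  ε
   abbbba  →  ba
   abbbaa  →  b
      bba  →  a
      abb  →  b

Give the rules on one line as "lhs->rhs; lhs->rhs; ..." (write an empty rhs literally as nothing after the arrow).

aa->b; ab->; bb->

  | bbb => b
  | baba => ba
  | baaaaaa => bbaaaa => aaaa => baa => bb => ε
  | aaaa => baa => bb => ε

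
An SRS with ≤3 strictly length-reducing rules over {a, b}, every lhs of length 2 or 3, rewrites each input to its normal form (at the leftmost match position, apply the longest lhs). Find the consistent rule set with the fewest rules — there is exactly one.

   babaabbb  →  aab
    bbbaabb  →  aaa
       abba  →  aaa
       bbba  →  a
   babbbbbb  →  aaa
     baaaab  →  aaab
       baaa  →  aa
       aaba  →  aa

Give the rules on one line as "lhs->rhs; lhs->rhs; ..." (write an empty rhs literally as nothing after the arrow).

ba->; bb->a

  | babaabbb => baabbb => abbb => aab
  | bbbaabb => abaabb => aabb => aaa
  | abba => aaa
  | bbba => aba => a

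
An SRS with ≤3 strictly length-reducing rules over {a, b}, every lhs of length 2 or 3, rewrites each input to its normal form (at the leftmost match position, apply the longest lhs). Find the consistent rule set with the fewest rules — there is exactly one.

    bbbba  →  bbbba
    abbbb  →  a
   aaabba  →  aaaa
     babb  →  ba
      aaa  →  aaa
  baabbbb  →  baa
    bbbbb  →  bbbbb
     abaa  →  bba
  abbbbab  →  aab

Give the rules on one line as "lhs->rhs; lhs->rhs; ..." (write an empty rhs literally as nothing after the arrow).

  | bbbba
  | abbbb => abb => a
  | aaabba => aaaa
  | babb => ba

aba->bb; abb->a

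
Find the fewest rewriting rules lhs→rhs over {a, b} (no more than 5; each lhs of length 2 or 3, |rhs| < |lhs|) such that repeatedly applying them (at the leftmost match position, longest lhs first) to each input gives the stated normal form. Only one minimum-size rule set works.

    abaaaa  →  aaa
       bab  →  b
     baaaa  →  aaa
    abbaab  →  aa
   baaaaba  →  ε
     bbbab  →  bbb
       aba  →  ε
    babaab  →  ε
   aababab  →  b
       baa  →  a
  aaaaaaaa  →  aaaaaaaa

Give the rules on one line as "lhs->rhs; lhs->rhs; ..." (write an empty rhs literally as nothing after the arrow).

ab->; aba->ba; abb->a; ba->

  | abaaaa => baaaa => aaa
  | bab => b
  | baaaa => aaa
  | abbaab => aaab => aa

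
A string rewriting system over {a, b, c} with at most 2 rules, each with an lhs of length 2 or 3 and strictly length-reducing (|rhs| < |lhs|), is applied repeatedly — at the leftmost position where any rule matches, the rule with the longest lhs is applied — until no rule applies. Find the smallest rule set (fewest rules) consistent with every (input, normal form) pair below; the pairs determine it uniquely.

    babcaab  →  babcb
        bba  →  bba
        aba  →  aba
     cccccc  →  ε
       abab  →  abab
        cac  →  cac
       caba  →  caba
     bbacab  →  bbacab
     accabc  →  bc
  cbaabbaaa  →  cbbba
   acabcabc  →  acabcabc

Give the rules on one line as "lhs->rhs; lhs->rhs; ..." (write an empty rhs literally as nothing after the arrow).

  | babcaab => babcb
  | bba
  | aba
  | cccccc => cccc => cc => ε

aa->; cc->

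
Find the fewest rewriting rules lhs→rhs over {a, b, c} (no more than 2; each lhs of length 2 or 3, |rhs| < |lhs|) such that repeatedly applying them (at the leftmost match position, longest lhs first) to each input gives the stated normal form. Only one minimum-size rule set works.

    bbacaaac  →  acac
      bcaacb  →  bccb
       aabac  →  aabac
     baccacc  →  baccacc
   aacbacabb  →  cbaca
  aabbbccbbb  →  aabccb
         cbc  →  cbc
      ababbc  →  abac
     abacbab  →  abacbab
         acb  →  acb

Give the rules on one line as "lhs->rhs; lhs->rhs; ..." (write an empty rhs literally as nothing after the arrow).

  | bbacaaac => acaaac => acac
  | bcaacb => bccb
  | aabac
  | baccacc

aac->c; bb->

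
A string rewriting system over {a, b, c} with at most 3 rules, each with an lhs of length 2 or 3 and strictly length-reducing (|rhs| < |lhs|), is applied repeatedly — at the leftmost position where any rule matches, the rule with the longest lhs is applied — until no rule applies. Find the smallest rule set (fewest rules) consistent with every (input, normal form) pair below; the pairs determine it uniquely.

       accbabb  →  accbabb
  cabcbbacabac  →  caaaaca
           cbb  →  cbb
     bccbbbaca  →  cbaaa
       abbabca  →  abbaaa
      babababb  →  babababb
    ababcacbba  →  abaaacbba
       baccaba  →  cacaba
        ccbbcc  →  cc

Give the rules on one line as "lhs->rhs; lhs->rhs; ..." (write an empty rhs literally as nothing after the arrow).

  | accbabb
  | cabcbbacabac => cabbacabac => cabcaabac => caaaabac => caaaaca
  | cbb
  | bccbbbaca => cbbbaca => cbbcaa => cbaaa

bac->ca; bc->; bca->aa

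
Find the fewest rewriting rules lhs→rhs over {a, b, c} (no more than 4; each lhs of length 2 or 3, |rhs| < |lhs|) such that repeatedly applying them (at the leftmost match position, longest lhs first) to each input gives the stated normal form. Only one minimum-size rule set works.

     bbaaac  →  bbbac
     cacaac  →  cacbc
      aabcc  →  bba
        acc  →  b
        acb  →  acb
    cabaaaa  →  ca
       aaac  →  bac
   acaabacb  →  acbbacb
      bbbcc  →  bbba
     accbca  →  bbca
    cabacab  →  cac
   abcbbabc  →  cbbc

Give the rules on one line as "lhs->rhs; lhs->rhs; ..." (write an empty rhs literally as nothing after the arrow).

  | bbaaac => bbbac
  | cacaac => cacbc
  | aabcc => bbcc => bba
  | acc => aa => b

aa->b; ab->; cba->c; cc->a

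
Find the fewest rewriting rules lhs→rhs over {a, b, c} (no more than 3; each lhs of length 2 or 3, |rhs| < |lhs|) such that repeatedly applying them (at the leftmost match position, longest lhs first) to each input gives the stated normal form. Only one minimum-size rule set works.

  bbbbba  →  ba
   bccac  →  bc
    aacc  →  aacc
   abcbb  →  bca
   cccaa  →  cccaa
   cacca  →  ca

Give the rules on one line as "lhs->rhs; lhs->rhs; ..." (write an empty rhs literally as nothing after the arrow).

ab->b; bb->a; cac->

  | bbbbba => abbba => bbba => aba => ba
  | bccac => bc
  | aacc
  | abcbb => bcbb => bca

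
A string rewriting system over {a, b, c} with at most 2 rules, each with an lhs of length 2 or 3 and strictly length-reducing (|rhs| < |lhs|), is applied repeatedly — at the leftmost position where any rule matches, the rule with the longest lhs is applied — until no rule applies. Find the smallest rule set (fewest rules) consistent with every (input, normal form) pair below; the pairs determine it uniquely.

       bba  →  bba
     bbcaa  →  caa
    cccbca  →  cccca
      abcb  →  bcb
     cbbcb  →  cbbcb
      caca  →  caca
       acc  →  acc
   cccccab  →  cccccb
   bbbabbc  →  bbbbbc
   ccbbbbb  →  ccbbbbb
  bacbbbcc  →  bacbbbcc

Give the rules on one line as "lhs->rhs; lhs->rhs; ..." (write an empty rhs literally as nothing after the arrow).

  | bba
  | bbcaa => bcaa => caa
  | cccbca => cccca
  | abcb => bcb

ab->b; bca->ca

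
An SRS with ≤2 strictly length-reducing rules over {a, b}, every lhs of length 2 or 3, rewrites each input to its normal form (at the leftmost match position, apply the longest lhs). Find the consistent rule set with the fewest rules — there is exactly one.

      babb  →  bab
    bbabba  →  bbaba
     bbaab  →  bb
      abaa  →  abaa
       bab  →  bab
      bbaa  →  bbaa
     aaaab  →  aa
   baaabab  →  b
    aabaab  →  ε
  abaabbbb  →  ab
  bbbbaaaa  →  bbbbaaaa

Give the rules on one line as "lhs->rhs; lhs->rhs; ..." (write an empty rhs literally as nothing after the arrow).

aab->; abb->ab

  | babb => bab
  | bbabba => bbaba
  | bbaab => bb
  | abaa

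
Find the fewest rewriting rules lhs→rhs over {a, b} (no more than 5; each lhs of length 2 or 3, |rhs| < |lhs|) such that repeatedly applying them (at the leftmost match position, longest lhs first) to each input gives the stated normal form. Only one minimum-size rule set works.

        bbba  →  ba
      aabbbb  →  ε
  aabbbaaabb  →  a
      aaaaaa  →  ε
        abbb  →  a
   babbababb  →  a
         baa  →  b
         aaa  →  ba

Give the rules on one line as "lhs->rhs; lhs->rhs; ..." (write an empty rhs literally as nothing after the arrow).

  | bbba => ba
  | aabbbb => bbbb => bb => ε
  | aabbbaaabb => bbbaaabb => baaabb => bbabb => abb => ab => a
  | aaaaaa => baaaa => bbaa => aa => ε

aa->; aaa->ba; ab->a; bb->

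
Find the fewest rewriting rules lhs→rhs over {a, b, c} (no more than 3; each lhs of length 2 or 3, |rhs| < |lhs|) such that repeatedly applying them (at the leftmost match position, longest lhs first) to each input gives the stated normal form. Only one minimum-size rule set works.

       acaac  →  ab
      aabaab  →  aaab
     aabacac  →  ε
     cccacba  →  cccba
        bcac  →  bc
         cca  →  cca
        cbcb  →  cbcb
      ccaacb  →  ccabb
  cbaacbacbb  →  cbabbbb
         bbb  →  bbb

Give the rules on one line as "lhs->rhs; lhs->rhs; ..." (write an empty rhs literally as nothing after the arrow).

  | acaac => aac => ab
  | aabaab => aaab
  | aabacac => aacac => abac => ac => ε
  | cccacba => cccba

aac->ab; aba->a; ac->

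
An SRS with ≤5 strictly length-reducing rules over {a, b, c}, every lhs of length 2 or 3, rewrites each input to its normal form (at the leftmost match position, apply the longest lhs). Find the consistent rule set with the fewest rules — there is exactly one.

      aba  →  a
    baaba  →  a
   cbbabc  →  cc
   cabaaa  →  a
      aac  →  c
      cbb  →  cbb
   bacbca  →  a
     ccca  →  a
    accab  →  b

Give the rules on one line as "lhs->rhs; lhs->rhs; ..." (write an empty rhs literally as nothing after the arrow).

  | aba => a
  | baaba => aba => a
  | cbbabc => cbbc => cbc => cc
  | cabaaa => abaaa => aaa => a

aa->; ba->; bc->c; ca->a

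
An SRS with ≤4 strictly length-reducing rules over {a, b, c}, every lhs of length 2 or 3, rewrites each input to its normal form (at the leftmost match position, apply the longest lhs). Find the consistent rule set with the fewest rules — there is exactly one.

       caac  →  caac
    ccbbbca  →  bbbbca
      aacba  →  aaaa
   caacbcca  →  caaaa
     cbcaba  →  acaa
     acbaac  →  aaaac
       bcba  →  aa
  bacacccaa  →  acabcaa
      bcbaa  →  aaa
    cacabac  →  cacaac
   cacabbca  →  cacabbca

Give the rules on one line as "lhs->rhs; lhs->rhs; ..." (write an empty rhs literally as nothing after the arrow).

ba->a; cb->a; cc->b

  | caac
  | ccbbbca => bbbbca
  | aacba => aaaa
  | caacbcca => caaacca => caaaba => caaaa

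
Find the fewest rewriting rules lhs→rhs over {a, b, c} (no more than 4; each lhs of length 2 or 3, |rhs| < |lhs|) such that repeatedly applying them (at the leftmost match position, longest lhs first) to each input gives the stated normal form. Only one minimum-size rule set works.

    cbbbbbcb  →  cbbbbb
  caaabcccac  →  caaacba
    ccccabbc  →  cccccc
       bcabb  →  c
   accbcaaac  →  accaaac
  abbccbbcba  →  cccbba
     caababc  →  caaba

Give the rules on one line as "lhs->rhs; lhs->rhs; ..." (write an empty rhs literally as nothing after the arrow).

  | cbbbbbcb => cbbbbb
  | caaabcccac => caaaccac => caaacba
  | ccccabbc => cccccc
  | bcabb => abb => c

abb->c; bc->; cac->ba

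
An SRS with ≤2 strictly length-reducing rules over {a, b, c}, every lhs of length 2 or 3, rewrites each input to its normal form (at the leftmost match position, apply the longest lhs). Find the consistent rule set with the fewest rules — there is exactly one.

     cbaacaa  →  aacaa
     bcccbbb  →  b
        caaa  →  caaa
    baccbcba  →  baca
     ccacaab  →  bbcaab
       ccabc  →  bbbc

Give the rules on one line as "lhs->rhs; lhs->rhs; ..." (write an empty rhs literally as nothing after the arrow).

  | cbaacaa => aacaa
  | bcccbbb => bccbb => bcb => b
  | caaa
  | baccbcba => baccba => baca

cb->; cca->bb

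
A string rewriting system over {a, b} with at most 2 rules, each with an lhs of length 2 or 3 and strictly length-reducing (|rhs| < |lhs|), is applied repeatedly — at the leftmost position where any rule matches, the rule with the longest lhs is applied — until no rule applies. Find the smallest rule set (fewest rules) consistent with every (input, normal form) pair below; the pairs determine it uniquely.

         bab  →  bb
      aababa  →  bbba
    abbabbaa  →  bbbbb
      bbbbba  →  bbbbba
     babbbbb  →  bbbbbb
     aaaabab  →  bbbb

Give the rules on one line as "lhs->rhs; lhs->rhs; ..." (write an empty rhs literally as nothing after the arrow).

aa->b; ab->b

  | bab => bb
  | aababa => bbaba => bbba
  | abbabbaa => bbabbaa => bbbbaa => bbbbb
  | bbbbba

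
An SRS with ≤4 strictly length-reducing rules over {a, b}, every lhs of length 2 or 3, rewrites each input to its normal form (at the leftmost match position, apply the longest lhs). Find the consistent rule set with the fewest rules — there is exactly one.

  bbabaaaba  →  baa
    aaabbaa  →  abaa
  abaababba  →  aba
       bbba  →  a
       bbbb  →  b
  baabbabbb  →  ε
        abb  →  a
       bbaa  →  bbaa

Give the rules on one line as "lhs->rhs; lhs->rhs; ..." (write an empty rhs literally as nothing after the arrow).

aab->; abb->a; bab->; bbb->

  | bbabaaaba => baaaba => baa
  | aaabbaa => abaa
  | abaababba => ababba => aba
  | bbba => a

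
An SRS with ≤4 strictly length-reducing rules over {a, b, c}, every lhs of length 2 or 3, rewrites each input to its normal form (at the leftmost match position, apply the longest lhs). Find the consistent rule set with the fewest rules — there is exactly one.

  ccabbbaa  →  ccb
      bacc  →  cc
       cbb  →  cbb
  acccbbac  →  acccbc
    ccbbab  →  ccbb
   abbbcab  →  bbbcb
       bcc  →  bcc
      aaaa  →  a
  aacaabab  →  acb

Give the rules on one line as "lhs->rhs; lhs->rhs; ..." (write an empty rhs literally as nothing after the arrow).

  | ccabbbaa => ccbbbaa => ccbba => ccb
  | bacc => cc
  | cbb
  | acccbbac => acccbc

aa->a; ab->b; ba->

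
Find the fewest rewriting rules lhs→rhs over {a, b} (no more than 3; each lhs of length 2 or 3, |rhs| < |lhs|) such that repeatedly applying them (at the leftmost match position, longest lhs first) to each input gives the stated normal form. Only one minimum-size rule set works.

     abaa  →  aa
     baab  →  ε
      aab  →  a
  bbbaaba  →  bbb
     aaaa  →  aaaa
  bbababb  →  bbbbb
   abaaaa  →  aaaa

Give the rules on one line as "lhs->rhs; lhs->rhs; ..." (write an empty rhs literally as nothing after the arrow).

ab->; ba->b; baa->a

  | abaa => aa
  | baab => ab => ε
  | aab => a
  | bbbaaba => bbaba => bbba => bbb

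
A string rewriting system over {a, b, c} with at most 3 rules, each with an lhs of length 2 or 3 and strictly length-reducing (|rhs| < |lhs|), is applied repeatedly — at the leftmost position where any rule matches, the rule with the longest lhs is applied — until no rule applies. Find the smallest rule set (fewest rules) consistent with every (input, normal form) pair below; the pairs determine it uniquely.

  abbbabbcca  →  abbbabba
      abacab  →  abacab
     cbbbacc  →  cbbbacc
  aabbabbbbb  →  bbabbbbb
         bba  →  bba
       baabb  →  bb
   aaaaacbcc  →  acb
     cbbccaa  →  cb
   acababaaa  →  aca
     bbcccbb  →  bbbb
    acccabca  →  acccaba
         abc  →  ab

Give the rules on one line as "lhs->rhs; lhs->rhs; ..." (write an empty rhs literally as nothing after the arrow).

aa->; baa->; bc->b

  | abbbabbcca => abbbabbca => abbbabba
  | abacab
  | cbbbacc
  | aabbabbbbb => bbabbbbb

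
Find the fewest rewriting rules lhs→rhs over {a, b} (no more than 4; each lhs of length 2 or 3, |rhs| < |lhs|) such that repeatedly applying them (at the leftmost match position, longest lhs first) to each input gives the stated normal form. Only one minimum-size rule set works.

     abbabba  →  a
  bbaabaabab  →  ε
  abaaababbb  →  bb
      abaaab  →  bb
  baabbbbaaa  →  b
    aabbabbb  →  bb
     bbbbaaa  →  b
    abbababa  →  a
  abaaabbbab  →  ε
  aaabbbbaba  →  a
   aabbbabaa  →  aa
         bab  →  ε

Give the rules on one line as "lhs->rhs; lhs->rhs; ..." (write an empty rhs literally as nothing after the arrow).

  | abbabba => babba => abba => ba => a
  | bbaabaabab => baabaabab => aabaabab => aaabab => bbab => bab => ab => ε
  | abaaababbb => aaababbb => bbabbb => babbb => abbb => bb
  | abaaab => aaab => bb

aaa->b; ab->; ba->a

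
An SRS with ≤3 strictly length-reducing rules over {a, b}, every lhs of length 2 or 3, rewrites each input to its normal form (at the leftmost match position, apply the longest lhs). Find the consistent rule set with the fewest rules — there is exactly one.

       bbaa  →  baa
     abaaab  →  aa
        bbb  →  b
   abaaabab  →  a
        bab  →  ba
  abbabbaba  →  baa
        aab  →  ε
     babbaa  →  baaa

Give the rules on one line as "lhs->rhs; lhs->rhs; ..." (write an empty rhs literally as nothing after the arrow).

aab->; ab->a; bb->b

  | bbaa => baa
  | abaaab => aaaab => aa
  | bbb => bb => b
  | abaaabab => aaaabab => aaab => a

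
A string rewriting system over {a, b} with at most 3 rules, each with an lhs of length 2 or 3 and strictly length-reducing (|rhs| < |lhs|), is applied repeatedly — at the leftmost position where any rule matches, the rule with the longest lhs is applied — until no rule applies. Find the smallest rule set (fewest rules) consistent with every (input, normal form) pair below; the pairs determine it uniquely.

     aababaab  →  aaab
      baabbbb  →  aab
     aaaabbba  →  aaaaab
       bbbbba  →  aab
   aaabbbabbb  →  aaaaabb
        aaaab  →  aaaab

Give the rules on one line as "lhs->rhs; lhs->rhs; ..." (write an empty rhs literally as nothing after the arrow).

ba->b; bbb->ab

  | aababaab => aabbaab => aabbab => aabbb => aaab
  | baabbbb => babbbb => bbbbb => abbb => aab
  | aaaabbba => aaaaaba => aaaaab
  | bbbbba => abbba => aaba => aab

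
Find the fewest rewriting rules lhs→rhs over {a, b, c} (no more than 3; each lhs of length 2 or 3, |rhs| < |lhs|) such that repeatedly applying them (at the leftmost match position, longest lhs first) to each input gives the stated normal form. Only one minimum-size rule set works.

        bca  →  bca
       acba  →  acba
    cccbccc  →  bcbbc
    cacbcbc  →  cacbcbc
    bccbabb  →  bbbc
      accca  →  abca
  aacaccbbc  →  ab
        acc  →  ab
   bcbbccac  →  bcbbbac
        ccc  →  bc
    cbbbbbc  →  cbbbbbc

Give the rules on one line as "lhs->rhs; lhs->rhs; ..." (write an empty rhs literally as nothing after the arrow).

abb->c; cc->b

  | bca
  | acba
  | cccbccc => bcbccc => bcbbc
  | cacbcbc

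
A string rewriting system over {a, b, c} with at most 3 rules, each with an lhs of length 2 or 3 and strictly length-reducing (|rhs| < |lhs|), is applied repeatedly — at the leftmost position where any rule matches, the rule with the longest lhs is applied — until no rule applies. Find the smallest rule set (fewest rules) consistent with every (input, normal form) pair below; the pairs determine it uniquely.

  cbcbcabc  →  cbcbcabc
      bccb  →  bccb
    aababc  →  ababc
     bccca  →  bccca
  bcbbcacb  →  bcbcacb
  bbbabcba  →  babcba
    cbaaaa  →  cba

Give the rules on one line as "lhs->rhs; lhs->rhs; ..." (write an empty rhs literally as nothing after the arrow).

  | cbcbcabc
  | bccb
  | aababc => ababc
  | bccca

aa->a; bb->b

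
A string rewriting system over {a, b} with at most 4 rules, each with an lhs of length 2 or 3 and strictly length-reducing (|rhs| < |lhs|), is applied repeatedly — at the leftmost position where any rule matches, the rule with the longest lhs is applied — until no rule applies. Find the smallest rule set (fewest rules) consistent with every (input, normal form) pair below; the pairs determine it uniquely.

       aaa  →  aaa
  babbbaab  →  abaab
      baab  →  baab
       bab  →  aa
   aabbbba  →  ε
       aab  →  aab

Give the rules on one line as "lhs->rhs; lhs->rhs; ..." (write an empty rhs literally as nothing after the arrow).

  | aaa
  | babbbaab => aabbaab => abaab
  | baab
  | bab => aa

abb->b; bab->aa; bba->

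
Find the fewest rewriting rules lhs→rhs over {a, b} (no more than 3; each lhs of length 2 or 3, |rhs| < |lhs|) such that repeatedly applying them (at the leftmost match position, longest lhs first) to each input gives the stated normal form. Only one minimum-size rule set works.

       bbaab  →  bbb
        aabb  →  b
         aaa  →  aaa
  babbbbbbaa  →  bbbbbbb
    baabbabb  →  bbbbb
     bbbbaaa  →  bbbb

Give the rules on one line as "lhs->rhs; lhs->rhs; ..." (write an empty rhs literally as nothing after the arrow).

aab->; ba->b

  | bbaab => bbab => bbb
  | aabb => b
  | aaa
  | babbbbbbaa => bbbbbbbaa => bbbbbbba => bbbbbbb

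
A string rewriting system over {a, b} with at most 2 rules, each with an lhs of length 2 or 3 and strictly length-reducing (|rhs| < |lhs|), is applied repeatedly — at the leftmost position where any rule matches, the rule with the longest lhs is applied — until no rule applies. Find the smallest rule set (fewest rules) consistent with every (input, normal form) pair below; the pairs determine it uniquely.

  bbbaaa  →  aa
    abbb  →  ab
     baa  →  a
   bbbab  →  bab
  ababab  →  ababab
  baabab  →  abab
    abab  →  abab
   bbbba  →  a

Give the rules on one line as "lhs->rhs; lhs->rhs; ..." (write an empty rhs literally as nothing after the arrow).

baa->a; bb->

  | bbbaaa => baaa => aa
  | abbb => ab
  | baa => a
  | bbbab => bab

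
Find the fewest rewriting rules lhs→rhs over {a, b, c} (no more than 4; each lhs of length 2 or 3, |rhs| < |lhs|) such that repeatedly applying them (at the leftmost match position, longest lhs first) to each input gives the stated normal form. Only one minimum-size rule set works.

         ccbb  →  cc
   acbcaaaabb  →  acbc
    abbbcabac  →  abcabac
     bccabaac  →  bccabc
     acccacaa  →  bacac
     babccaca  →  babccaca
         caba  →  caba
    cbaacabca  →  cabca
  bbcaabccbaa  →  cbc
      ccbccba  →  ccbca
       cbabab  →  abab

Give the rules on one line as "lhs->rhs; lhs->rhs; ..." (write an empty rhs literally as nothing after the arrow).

aa->; acc->ba; bb->; cba->a

  | ccbb => cc
  | acbcaaaabb => acbcaabb => acbcbb => acbc
  | abbbcabac => abcabac
  | bccabaac => bccabc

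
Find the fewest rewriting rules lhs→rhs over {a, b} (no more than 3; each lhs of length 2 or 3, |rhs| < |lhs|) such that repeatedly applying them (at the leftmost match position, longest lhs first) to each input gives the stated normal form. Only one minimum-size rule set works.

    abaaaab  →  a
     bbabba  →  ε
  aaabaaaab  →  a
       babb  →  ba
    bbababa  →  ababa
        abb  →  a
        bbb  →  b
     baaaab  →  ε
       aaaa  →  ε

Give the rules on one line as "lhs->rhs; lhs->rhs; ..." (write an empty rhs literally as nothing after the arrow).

  | abaaaab => abaab => abb => a
  | bbabba => abba => aa => ε
  | aaabaaaab => abaaaab => abaab => abb => a
  | babb => ba

aa->; bb->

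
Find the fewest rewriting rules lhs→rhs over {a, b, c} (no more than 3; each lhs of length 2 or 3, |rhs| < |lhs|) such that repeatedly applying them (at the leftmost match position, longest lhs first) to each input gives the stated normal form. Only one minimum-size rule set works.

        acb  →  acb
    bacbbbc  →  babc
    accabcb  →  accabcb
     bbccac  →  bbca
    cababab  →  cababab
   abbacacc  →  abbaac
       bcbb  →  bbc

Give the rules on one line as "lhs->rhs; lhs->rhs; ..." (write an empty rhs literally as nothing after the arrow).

  | acb
  | bacbbbc => babcbc => babc
  | accabcb
  | bbccac => bbca

cac->a; cbb->bc; cbc->c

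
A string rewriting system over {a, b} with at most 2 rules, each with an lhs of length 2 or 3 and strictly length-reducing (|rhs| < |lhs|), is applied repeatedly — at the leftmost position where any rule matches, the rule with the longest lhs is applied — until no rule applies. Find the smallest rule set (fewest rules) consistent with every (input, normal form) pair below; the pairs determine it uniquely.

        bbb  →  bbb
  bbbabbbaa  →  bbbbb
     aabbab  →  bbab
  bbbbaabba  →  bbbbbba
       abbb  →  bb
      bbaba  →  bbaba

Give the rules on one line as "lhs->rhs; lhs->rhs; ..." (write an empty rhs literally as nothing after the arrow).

aa->; abb->b

  | bbb
  | bbbabbbaa => bbbbbaa => bbbbb
  | aabbab => bbab
  | bbbbaabba => bbbbbba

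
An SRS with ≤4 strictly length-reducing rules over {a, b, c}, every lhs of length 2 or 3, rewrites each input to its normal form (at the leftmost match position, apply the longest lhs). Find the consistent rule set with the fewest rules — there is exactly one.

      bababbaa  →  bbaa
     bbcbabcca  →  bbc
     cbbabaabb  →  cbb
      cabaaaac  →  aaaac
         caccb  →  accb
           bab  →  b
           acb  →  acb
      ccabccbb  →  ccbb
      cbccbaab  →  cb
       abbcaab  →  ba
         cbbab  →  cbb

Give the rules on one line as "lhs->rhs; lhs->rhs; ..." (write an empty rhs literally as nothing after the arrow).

  | bababbaa => babbaa => bbaa
  | bbcbabcca => bbcbcca => bbcbca => bbcba => bbc
  | cbbabaabb => cbbaabb => cbbab => cbb
  | cabaaaac => abaaaac => aaaac

ab->; ca->a; cba->c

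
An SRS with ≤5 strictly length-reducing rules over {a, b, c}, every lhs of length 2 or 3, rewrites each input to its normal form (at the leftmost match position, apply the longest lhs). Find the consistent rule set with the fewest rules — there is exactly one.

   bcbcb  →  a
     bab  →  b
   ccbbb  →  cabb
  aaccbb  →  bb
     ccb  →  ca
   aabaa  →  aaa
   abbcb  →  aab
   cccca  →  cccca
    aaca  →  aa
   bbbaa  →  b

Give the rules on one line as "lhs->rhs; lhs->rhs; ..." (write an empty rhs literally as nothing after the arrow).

ac->; ba->; bbc->a; cb->a

  | bcbcb => bacb => cb => a
  | bab => b
  | ccbbb => cabb
  | aaccbb => acbb => bb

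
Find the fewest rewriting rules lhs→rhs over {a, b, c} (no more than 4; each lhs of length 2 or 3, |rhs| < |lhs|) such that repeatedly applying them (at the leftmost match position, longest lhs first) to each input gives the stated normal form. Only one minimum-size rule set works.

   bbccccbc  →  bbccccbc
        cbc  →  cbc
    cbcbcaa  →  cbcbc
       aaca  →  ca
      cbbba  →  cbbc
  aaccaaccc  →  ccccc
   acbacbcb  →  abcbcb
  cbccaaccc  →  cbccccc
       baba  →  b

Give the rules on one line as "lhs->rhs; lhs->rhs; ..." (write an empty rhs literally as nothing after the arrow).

aa->; ba->c; cba->b

  | bbccccbc
  | cbc
  | cbcbcaa => cbcbc
  | aaca => ca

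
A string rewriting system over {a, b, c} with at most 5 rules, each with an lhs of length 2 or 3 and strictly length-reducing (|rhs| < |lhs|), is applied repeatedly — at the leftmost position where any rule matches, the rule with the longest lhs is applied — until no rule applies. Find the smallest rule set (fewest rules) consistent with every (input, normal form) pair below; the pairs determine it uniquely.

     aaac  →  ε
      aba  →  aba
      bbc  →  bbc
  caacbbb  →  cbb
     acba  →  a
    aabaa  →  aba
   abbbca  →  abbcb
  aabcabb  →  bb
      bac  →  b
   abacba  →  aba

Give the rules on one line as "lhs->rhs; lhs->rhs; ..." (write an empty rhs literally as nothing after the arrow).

aa->a; ac->; acb->; bca->cb

  | aaac => aac => ac => ε
  | aba
  | bbc
  | caacbbb => cacbbb => cbb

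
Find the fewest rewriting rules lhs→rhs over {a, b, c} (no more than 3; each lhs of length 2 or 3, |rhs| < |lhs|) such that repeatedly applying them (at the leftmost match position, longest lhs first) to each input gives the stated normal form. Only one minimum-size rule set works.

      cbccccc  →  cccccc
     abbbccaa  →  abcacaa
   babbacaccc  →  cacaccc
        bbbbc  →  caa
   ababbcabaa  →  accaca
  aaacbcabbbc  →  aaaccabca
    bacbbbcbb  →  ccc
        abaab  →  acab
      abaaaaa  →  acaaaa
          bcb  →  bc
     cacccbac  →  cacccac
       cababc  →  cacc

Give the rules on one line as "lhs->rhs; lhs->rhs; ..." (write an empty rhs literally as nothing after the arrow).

  | cbccccc => cccccc
  | abbbccaa => abcacaa
  | babbacaccc => cbbacaccc => cbacaccc => cacaccc
  | bbbbc => bbca => caa

ba->c; bbc->ca; cb->c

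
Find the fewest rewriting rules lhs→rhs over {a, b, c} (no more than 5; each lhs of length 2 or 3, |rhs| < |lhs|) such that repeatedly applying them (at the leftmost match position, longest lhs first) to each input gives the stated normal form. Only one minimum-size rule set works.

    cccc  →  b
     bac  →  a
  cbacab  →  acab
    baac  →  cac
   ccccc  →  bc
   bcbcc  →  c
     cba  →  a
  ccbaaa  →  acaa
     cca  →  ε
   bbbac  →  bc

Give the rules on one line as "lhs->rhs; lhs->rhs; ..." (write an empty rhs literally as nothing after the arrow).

  | cccc => acc => b
  | bac => cc => a
  | cbacab => cccab => acab
  | baac => cac

acc->b; ba->c; cc->a; cca->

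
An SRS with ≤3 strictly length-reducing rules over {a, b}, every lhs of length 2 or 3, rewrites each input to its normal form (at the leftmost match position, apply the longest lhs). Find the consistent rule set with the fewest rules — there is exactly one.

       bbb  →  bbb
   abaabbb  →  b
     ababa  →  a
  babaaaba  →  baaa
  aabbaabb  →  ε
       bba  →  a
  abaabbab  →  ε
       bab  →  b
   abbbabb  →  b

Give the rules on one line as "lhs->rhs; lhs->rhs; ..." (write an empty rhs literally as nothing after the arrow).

  | bbb
  | abaabbb => aabbb => abb => b
  | ababa => aba => a
  | babaaaba => baaaba => baaa

ab->; bba->a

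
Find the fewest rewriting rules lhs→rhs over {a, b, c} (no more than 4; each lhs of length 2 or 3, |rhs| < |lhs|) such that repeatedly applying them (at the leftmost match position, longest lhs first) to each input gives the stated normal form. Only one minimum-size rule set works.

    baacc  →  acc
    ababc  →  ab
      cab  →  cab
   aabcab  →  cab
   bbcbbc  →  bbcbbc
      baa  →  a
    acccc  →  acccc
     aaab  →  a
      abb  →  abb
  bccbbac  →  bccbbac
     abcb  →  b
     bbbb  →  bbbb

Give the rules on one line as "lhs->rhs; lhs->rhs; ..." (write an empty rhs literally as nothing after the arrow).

aab->; abc->; baa->a

  | baacc => acc
  | ababc => ab
  | cab
  | aabcab => cab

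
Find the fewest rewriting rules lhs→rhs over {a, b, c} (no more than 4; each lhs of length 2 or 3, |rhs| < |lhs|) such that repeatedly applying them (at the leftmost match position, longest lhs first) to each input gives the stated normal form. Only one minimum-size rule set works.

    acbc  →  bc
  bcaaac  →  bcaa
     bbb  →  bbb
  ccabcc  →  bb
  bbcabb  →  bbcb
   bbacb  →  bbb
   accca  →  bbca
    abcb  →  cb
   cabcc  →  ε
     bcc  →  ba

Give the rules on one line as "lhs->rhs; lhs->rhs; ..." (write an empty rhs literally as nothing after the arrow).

  | acbc => bc
  | bcaaac => bcaa
  | bbb
  | ccabcc => aabcc => acc => bb

ab->; ac->; acc->bb; cc->a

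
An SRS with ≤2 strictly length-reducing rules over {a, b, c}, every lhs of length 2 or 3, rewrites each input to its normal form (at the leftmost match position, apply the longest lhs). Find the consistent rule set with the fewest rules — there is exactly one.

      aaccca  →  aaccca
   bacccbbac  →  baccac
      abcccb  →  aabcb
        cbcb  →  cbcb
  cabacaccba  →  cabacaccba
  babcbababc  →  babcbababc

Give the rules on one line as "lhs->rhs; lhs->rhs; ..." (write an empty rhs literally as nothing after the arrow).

bcc->ab; cbb->

  | aaccca
  | bacccbbac => baccac
  | abcccb => aabcb
  | cbcb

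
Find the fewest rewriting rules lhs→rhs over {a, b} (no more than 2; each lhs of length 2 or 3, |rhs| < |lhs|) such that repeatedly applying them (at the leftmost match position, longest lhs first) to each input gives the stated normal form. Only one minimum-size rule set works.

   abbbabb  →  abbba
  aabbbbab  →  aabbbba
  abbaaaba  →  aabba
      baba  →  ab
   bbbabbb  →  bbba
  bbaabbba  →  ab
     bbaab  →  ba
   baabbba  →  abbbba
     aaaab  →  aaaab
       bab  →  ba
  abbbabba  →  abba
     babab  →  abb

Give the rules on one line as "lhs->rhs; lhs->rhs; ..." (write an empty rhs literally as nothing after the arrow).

baa->ab; bab->ba

  | abbbabb => abbbab => abbba
  | aabbbbab => aabbbba
  | abbaaaba => abababa => abaaba => aabba
  | baba => baa => ab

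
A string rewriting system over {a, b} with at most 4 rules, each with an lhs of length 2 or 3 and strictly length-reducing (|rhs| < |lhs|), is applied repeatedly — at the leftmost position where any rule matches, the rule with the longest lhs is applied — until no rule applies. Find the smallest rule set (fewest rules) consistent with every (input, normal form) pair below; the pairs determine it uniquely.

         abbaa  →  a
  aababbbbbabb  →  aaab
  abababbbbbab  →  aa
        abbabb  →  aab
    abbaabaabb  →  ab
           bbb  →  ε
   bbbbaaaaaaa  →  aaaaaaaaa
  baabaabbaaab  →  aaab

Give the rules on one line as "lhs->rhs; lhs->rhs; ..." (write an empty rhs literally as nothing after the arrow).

abb->b; ba->; bab->aa; bbb->ba

  | abbaa => baa => a
  | aababbbbbabb => aaaabbbbabb => aaabbbabb => aabbabb => ababb => aaab
  | abababbbbbab => aaaabbbbbab => aaabbbbab => aabbbab => abbab => bab => aa
  | abbabb => babb => aab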